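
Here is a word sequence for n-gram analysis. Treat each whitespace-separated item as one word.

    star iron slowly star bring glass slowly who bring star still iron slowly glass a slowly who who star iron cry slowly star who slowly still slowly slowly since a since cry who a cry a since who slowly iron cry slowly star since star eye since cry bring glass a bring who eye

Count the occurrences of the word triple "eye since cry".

1

Scanning the 52 overlapping trigram windows for "eye since cry":
  position 46–48: eye since cry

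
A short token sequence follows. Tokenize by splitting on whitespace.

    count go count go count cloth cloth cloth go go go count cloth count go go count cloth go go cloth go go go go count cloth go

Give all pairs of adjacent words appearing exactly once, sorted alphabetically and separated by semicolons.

cloth count; go cloth

Bigram counts meeting the condition (exactly once):
  cloth count: 1
  go cloth: 1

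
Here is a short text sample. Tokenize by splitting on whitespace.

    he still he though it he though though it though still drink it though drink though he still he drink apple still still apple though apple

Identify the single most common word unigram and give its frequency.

"though", 7 times

Unigram frequencies (highest first):
  though: 7
  he: 5
  still: 5
  it: 3
  drink: 3
  apple: 3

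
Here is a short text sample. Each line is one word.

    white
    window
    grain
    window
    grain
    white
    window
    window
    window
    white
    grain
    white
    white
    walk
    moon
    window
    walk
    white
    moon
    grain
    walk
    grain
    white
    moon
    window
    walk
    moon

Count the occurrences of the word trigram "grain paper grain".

Scanning the 25 overlapping trigram windows for "grain paper grain":
  (none found)

0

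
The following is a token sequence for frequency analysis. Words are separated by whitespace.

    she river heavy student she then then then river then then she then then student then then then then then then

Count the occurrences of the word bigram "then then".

9

Scanning the 20 overlapping bigram windows for "then then":
  position 6–7: then then
  position 7–8: then then
  position 10–11: then then
  position 13–14: then then
  position 16–17: then then
  position 17–18: then then
  position 18–19: then then
  position 19–20: then then
  position 20–21: then then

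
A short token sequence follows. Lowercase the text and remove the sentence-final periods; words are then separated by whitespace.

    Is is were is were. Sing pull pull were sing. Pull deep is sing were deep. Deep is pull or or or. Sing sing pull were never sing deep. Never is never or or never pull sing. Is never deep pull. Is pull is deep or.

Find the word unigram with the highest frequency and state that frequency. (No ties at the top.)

Unigram frequencies (highest first):
  is: 9
  pull: 8
  sing: 7
  deep: 6
  or: 6
  were: 5
  … (1 more, each ≤ 5)

"is", 9 times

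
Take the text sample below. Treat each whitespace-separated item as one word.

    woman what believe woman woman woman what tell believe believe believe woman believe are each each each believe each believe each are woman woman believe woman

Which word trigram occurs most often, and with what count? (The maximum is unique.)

Trigram frequencies (highest first):
  each believe each: 2
  woman what believe: 1
  what believe woman: 1
  believe woman woman: 1
  woman woman woman: 1
  woman woman what: 1
  … (17 more, each ≤ 1)

"each believe each", 2 times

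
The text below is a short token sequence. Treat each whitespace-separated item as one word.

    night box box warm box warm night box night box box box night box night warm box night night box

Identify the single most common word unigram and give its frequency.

"box", 10 times

Unigram frequencies (highest first):
  box: 10
  night: 7
  warm: 3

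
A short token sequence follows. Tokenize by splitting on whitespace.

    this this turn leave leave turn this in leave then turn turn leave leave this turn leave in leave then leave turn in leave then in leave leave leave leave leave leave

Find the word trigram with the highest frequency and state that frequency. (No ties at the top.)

Trigram frequencies (highest first):
  leave leave leave: 4
  in leave then: 3
  this turn leave: 2
  turn leave leave: 2
  this this turn: 1
  leave leave turn: 1
  … (17 more, each ≤ 1)

"leave leave leave", 4 times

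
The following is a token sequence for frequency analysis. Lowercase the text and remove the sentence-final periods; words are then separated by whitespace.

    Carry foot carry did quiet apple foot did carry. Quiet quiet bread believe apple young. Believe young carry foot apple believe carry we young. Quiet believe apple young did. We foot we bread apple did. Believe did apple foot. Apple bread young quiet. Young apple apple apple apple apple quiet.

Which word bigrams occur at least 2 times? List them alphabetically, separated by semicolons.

Bigram counts meeting the condition (at least 2 times):
  apple apple: 4
  apple foot: 2
  apple young: 2
  believe apple: 2
  carry foot: 2
  foot apple: 2
  young quiet: 2

apple apple; apple foot; apple young; believe apple; carry foot; foot apple; young quiet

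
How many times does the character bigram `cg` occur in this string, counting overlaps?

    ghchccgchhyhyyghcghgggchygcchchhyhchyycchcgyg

3

Sliding a length-2 window over the 45 characters (44 positions):
  position 6–7: cg
  position 17–18: cg
  position 42–43: cg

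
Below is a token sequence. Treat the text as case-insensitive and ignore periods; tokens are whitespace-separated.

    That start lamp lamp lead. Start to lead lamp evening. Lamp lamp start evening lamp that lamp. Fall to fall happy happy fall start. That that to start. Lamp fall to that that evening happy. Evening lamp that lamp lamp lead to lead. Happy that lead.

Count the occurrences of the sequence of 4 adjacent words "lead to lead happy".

1

Scanning the 43 overlapping 4-gram windows for "lead to lead happy":
  position 41–44: lead to lead happy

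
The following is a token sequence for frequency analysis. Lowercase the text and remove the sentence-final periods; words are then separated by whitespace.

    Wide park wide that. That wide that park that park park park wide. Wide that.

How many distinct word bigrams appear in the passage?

9

15 tokens → 14 bigram windows in total.
Repeated bigrams (each contributes count−1 duplicates):
  wide that: 3
  park park: 2
  park wide: 2
  that park: 2
5 duplicate windows → 14 − 5 = 9 distinct.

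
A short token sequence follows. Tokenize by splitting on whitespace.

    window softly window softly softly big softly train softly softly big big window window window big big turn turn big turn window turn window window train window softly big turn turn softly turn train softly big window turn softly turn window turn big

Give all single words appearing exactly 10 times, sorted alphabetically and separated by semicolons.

softly; turn

Unigram counts meeting the condition (exactly 10 times):
  softly: 10
  turn: 10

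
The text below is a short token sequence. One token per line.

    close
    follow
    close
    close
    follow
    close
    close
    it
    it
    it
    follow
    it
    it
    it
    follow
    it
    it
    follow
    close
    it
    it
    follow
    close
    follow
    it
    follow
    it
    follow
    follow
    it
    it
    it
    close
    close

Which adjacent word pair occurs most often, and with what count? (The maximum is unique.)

Bigram frequencies (highest first):
  it it: 8
  it follow: 6
  follow it: 5
  follow close: 4
  close follow: 3
  close close: 3
  … (3 more, each ≤ 2)

"it it", 8 times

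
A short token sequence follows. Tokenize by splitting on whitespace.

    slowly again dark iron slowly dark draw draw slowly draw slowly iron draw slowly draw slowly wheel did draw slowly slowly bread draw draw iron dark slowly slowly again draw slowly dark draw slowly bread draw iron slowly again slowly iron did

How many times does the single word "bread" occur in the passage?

Scanning the 42 tokens for "bread":
  position 22: bread
  position 35: bread

2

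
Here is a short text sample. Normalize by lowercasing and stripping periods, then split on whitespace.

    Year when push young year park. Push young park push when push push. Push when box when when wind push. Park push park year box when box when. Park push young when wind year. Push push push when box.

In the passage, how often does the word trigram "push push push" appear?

Scanning the 37 overlapping trigram windows for "push push push":
  position 12–14: push push push
  position 35–37: push push push

2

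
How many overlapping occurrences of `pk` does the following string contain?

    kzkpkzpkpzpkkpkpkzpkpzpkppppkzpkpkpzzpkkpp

11

Sliding a length-2 window over the 42 characters (41 positions):
  position 4–5: pk
  position 7–8: pk
  position 11–12: pk
  position 14–15: pk
  position 16–17: pk
  position 19–20: pk
  position 23–24: pk
  position 28–29: pk
  position 31–32: pk
  position 33–34: pk
  … (1 more)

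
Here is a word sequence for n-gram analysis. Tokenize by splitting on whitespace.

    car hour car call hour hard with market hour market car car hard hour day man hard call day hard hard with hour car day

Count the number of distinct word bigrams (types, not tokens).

22

25 tokens → 24 bigram windows in total.
Repeated bigrams (each contributes count−1 duplicates):
  hard with: 2
  hour car: 2
2 duplicate windows → 24 − 2 = 22 distinct.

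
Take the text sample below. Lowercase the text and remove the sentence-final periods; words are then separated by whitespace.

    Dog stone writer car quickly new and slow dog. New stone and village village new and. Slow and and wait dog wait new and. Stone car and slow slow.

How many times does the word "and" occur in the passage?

7

Scanning the 29 tokens for "and":
  position 7: and
  position 12: and
  position 16: and
  position 18: and
  position 19: and
  position 24: and
  position 27: and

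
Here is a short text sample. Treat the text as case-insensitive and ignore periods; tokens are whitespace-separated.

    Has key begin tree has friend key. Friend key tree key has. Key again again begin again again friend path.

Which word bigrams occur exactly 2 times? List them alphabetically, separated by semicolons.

again again; friend key; has key

Bigram counts meeting the condition (exactly 2 times):
  again again: 2
  friend key: 2
  has key: 2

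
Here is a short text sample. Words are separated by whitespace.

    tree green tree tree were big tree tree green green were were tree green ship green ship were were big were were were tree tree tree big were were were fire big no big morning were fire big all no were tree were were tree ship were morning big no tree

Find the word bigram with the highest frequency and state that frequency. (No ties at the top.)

"were were", 7 times

Bigram frequencies (highest first):
  were were: 7
  tree tree: 4
  were tree: 4
  tree green: 3
  tree were: 2
  were big: 2
  … (22 more, each ≤ 2)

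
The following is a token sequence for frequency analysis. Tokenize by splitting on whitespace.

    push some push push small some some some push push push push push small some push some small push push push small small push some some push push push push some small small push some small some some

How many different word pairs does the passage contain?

9

38 tokens → 37 bigram windows in total.
Repeated bigrams (each contributes count−1 duplicates):
  push push: 10
  push some: 5
  some push: 4
  some some: 4
  push small: 3
  small push: 3
  small some: 3
  some small: 3
  … (1 more repeated)
28 duplicate windows → 37 − 28 = 9 distinct.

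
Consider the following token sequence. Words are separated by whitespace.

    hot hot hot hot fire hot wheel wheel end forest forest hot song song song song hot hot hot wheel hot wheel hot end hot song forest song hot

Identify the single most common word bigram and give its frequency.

Bigram frequencies (highest first):
  hot hot: 5
  hot wheel: 3
  song song: 3
  hot song: 2
  song hot: 2
  wheel hot: 2
  … (11 more, each ≤ 1)

"hot hot", 5 times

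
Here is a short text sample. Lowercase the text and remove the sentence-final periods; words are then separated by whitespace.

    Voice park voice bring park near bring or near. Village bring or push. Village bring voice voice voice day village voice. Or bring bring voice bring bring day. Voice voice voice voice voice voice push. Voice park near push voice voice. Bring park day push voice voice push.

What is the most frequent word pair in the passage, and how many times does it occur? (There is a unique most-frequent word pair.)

Bigram frequencies (highest first):
  voice voice: 9
  voice bring: 3
  push voice: 3
  voice park: 2
  bring park: 2
  park near: 2
  … (21 more, each ≤ 2)

"voice voice", 9 times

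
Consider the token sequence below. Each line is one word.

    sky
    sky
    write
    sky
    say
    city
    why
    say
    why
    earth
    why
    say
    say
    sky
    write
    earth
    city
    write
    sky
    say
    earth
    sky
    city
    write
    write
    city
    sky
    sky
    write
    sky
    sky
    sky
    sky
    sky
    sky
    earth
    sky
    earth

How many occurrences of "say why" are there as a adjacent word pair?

1

Scanning the 37 overlapping bigram windows for "say why":
  position 8–9: say why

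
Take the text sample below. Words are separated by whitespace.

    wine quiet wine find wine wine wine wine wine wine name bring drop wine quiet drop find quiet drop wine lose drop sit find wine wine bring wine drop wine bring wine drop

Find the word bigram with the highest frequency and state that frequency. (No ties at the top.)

"wine wine", 6 times

Bigram frequencies (highest first):
  wine wine: 6
  drop wine: 3
  wine quiet: 2
  find wine: 2
  quiet drop: 2
  wine bring: 2
  … (13 more, each ≤ 2)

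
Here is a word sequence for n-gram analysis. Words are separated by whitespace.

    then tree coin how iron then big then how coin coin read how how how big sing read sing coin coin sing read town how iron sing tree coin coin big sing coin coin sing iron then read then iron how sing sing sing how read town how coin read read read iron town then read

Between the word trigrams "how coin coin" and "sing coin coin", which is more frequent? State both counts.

"how coin coin": 1 occurrence
"sing coin coin": 2 occurrences

"sing coin coin" (2 vs 1)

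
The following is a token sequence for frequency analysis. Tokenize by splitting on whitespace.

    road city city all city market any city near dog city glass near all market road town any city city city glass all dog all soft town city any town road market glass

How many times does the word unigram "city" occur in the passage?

Scanning the 33 tokens for "city":
  position 2: city
  position 3: city
  position 5: city
  position 8: city
  position 11: city
  position 19: city
  position 20: city
  position 21: city
  position 28: city

9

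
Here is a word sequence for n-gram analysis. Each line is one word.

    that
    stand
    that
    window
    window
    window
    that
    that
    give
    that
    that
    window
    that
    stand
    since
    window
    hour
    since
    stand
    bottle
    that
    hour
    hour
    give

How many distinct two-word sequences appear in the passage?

18

24 tokens → 23 bigram windows in total.
Repeated bigrams (each contributes count−1 duplicates):
  that stand: 2
  that that: 2
  that window: 2
  window that: 2
  window window: 2
5 duplicate windows → 23 − 5 = 18 distinct.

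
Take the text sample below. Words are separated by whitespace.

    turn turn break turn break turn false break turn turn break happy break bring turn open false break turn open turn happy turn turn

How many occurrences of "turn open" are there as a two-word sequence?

Scanning the 23 overlapping bigram windows for "turn open":
  position 15–16: turn open
  position 19–20: turn open

2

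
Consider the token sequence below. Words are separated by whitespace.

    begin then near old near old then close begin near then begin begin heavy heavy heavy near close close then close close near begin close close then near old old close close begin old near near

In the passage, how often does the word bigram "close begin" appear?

Scanning the 35 overlapping bigram windows for "close begin":
  position 8–9: close begin
  position 32–33: close begin

2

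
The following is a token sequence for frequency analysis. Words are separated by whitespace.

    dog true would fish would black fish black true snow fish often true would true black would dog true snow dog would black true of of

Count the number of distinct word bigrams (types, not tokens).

26 tokens → 25 bigram windows in total.
Repeated bigrams (each contributes count−1 duplicates):
  black true: 2
  dog true: 2
  true snow: 2
  true would: 2
  would black: 2
5 duplicate windows → 25 − 5 = 20 distinct.

20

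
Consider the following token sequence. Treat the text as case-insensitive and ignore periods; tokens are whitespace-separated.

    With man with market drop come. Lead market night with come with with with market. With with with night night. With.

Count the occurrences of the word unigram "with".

10

Scanning the 21 tokens for "with":
  position 1: with
  position 3: with
  position 10: with
  position 12: with
  position 13: with
  position 14: with
  position 16: with
  position 17: with
  position 18: with
  position 21: with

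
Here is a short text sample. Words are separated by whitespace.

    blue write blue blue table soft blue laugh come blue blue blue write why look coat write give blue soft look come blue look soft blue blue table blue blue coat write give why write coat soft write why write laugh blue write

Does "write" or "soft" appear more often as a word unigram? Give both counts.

"write" (8 vs 4)

"write": 8 occurrences
"soft": 4 occurrences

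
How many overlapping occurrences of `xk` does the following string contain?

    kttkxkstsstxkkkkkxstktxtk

Sliding a length-2 window over the 25 characters (24 positions):
  position 5–6: xk
  position 12–13: xk

2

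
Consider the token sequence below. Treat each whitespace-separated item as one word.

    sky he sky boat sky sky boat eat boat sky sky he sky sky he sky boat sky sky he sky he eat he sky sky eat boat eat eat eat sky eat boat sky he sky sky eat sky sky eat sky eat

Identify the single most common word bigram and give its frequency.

Bigram frequencies (highest first):
  sky sky: 7
  sky he: 6
  he sky: 6
  sky eat: 5
  boat sky: 4
  sky boat: 3
  … (6 more, each ≤ 3)

"sky sky", 7 times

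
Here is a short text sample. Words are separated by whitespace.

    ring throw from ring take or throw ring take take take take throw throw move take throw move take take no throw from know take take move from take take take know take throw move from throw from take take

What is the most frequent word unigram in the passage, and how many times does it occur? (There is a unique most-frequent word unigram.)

Unigram frequencies (highest first):
  take: 16
  throw: 8
  from: 5
  move: 4
  ring: 3
  know: 2
  … (2 more, each ≤ 1)

"take", 16 times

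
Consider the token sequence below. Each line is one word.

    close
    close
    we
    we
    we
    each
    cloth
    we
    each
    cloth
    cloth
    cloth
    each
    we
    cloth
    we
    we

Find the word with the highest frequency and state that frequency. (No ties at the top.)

"we", 7 times

Unigram frequencies (highest first):
  we: 7
  cloth: 5
  each: 3
  close: 2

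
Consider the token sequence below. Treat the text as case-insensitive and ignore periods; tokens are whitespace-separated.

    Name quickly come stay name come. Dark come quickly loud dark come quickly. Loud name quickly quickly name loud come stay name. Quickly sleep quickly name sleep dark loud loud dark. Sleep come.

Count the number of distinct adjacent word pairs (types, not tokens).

33 tokens → 32 bigram windows in total.
Repeated bigrams (each contributes count−1 duplicates):
  name quickly: 3
  come quickly: 2
  come stay: 2
  dark come: 2
  loud dark: 2
  quickly loud: 2
  quickly name: 2
  stay name: 2
9 duplicate windows → 32 − 9 = 23 distinct.

23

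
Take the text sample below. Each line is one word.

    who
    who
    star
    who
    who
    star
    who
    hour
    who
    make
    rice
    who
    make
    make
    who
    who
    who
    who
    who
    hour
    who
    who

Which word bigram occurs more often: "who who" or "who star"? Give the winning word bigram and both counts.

"who who": 7 occurrences
"who star": 2 occurrences

"who who" (7 vs 2)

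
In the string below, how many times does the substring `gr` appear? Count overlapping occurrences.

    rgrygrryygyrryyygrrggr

Sliding a length-2 window over the 22 characters (21 positions):
  position 2–3: gr
  position 5–6: gr
  position 17–18: gr
  position 21–22: gr

4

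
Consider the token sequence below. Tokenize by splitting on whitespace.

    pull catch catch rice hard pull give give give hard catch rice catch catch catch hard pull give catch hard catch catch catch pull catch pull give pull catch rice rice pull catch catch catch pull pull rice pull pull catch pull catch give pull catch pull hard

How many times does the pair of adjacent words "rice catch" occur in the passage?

Scanning the 47 overlapping bigram windows for "rice catch":
  position 12–13: rice catch

1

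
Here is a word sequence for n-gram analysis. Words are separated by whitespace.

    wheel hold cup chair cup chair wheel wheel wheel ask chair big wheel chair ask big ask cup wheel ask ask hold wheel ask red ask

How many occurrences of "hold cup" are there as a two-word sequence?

Scanning the 25 overlapping bigram windows for "hold cup":
  position 2–3: hold cup

1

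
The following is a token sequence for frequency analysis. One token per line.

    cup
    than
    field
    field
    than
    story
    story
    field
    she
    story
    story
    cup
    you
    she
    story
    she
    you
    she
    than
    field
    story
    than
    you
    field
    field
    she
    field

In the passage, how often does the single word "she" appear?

Scanning the 27 tokens for "she":
  position 9: she
  position 14: she
  position 16: she
  position 18: she
  position 26: she

5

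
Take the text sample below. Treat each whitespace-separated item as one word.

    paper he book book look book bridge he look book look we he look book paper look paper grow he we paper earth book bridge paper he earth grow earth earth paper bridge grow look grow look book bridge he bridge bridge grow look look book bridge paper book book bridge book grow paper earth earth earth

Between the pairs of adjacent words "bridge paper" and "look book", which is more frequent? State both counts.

"bridge paper": 2 occurrences
"look book": 5 occurrences

"look book" (5 vs 2)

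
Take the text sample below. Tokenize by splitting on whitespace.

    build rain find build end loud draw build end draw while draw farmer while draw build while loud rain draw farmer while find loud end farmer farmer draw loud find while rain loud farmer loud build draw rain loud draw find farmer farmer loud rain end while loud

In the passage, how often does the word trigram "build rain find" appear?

1

Scanning the 46 overlapping trigram windows for "build rain find":
  position 1–3: build rain find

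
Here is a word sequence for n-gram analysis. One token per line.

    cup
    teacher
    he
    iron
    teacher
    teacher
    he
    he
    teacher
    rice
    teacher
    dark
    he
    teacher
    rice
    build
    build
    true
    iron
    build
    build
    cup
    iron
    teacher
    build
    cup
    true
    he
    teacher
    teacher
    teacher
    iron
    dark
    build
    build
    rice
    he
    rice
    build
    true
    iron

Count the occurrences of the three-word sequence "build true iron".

2

Scanning the 39 overlapping trigram windows for "build true iron":
  position 17–19: build true iron
  position 39–41: build true iron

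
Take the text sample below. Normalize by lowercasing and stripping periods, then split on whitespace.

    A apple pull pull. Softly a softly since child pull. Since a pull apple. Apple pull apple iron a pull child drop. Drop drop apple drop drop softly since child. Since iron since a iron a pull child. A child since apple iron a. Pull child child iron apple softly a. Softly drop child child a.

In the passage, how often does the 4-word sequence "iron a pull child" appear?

Scanning the 53 overlapping 4-gram windows for "iron a pull child":
  position 18–21: iron a pull child
  position 35–38: iron a pull child
  position 43–46: iron a pull child

3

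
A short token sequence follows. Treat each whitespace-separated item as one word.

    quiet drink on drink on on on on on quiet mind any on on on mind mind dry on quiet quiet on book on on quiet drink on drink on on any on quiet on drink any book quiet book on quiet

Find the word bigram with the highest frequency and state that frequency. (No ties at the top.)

"on on", 8 times

Bigram frequencies (highest first):
  on on: 8
  on quiet: 5
  drink on: 4
  on drink: 3
  quiet drink: 2
  any on: 2
  … (15 more, each ≤ 2)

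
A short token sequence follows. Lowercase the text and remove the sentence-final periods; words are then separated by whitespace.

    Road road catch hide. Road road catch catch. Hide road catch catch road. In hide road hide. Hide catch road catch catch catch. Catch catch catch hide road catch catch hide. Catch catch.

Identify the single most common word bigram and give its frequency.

Bigram frequencies (highest first):
  catch catch: 9
  road catch: 5
  catch hide: 4
  hide road: 4
  road road: 2
  catch road: 2
  … (5 more, each ≤ 2)

"catch catch", 9 times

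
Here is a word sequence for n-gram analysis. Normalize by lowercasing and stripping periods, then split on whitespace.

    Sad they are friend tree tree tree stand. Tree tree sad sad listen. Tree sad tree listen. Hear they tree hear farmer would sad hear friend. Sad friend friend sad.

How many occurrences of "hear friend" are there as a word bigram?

1

Scanning the 29 overlapping bigram windows for "hear friend":
  position 25–26: hear friend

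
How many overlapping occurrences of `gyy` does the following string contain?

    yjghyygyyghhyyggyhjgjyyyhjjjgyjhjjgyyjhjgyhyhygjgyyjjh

3

Sliding a length-3 window over the 54 characters (52 positions):
  position 7–9: gyy
  position 35–37: gyy
  position 49–51: gyy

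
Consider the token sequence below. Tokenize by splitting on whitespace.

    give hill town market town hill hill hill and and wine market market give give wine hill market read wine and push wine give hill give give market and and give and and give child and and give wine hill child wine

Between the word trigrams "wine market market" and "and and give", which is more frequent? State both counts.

"wine market market": 1 occurrence
"and and give": 3 occurrences

"and and give" (3 vs 1)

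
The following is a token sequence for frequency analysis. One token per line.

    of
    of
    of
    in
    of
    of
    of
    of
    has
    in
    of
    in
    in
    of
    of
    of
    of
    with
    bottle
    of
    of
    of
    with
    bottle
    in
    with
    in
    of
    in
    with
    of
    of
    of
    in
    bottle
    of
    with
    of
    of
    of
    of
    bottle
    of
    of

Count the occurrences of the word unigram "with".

Scanning the 44 tokens for "with":
  position 18: with
  position 23: with
  position 26: with
  position 30: with
  position 37: with

5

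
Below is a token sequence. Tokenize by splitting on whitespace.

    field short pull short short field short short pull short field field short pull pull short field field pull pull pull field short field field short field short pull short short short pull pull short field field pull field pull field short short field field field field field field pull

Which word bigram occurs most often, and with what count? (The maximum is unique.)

Bigram frequencies (highest first):
  field field: 9
  field short: 7
  short field: 7
  short pull: 5
  pull short: 5
  short short: 5
  … (3 more, each ≤ 4)

"field field", 9 times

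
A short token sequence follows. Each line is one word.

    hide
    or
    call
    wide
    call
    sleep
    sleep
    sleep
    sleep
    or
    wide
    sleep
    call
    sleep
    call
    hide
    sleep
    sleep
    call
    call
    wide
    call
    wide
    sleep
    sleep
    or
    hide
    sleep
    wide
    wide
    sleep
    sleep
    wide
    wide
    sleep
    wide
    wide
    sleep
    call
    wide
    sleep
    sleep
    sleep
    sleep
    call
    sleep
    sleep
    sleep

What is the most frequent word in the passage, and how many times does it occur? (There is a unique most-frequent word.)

Unigram frequencies (highest first):
  sleep: 22
  wide: 11
  call: 9
  hide: 3
  or: 3

"sleep", 22 times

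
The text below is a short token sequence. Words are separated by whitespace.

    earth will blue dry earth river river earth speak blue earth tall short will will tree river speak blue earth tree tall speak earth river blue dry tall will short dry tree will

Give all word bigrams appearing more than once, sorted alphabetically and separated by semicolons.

Bigram counts meeting the condition (more than once):
  blue dry: 2
  blue earth: 2
  earth river: 2
  speak blue: 2

blue dry; blue earth; earth river; speak blue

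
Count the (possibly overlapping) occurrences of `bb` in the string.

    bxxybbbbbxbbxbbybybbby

Sliding a length-2 window over the 22 characters (21 positions):
  position 5–6: bb
  position 6–7: bb
  position 7–8: bb
  position 8–9: bb
  position 11–12: bb
  position 14–15: bb
  position 19–20: bb
  position 20–21: bb

8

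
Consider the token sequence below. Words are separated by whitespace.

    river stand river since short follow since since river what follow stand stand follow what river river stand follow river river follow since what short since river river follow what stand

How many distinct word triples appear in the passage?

31 tokens → 29 trigram windows in total.
Repeated trigrams (each contributes count−1 duplicates):
  river river follow: 2
1 duplicate windows → 29 − 1 = 28 distinct.

28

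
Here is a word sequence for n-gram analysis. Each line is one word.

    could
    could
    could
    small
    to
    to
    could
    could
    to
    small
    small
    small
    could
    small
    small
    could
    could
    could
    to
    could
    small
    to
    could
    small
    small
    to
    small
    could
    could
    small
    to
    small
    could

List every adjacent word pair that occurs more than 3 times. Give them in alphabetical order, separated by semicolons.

could could; could small; small could; small small; small to

Bigram counts meeting the condition (more than 3 times):
  could could: 6
  could small: 5
  small could: 4
  small small: 4
  small to: 4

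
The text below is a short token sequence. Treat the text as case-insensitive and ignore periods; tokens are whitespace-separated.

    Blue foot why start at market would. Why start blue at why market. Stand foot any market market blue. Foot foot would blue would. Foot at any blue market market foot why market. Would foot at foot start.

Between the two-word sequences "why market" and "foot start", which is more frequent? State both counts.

"why market" (2 vs 1)

"why market": 2 occurrences
"foot start": 1 occurrence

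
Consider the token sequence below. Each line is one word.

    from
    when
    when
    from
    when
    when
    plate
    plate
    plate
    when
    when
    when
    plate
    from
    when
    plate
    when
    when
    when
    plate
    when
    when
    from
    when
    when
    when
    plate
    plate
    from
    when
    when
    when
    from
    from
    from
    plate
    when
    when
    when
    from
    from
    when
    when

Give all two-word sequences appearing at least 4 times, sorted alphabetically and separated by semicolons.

Bigram counts meeting the condition (at least 4 times):
  from when: 6
  plate when: 4
  when from: 4
  when plate: 5
  when when: 14

from when; plate when; when from; when plate; when when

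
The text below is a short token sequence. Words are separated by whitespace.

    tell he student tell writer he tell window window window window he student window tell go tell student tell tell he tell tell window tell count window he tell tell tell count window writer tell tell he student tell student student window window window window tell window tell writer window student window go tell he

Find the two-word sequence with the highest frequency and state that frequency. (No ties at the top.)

Bigram frequencies (highest first):
  window window: 6
  tell tell: 5
  tell he: 4
  window tell: 4
  he student: 3
  student tell: 3
  … (17 more, each ≤ 3)

"window window", 6 times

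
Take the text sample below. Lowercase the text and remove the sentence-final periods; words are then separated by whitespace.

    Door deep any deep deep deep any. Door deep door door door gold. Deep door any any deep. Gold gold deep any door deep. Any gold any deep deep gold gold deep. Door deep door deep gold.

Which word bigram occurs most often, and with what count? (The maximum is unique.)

Bigram frequencies (highest first):
  door deep: 5
  deep any: 4
  deep door: 4
  any deep: 3
  deep deep: 3
  gold deep: 3
  … (9 more, each ≤ 3)

"door deep", 5 times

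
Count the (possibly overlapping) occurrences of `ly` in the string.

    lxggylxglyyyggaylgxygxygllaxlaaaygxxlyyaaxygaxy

Sliding a length-2 window over the 47 characters (46 positions):
  position 9–10: ly
  position 37–38: ly

2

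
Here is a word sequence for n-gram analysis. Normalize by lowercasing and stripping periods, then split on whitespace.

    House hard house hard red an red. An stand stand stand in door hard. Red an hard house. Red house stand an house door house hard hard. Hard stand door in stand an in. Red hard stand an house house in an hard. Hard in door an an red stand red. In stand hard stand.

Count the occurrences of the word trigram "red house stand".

Scanning the 53 overlapping trigram windows for "red house stand":
  position 19–21: red house stand

1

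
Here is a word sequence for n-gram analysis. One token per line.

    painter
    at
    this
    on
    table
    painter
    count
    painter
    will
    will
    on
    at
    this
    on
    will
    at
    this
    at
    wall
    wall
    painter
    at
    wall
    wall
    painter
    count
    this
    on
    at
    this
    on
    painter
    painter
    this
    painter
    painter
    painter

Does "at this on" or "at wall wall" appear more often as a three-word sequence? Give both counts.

"at this on" (3 vs 2)

"at this on": 3 occurrences
"at wall wall": 2 occurrences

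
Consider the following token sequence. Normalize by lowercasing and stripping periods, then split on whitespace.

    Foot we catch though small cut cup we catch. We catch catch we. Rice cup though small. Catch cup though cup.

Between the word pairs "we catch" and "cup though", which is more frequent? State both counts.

"we catch" (3 vs 2)

"we catch": 3 occurrences
"cup though": 2 occurrences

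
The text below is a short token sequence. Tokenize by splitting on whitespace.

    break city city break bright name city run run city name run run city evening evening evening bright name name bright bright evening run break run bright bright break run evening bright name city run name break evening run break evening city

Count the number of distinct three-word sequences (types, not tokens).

35

42 tokens → 40 trigram windows in total.
Repeated trigrams (each contributes count−1 duplicates):
  bright name city: 2
  evening bright name: 2
  evening run break: 2
  name city run: 2
  run run city: 2
5 duplicate windows → 40 − 5 = 35 distinct.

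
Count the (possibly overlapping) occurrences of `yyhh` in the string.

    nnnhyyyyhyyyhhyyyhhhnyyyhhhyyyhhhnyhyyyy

Sliding a length-4 window over the 40 characters (37 positions):
  position 11–14: yyhh
  position 16–19: yyhh
  position 23–26: yyhh
  position 29–32: yyhh

4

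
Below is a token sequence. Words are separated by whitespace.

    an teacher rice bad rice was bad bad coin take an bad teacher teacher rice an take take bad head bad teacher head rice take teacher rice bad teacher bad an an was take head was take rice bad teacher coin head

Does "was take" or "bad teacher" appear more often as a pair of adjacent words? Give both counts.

"bad teacher" (4 vs 2)

"was take": 2 occurrences
"bad teacher": 4 occurrences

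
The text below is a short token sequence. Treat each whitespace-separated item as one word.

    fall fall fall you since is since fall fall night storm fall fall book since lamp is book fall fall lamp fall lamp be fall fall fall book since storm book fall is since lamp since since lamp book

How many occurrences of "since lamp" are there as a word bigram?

3

Scanning the 38 overlapping bigram windows for "since lamp":
  position 15–16: since lamp
  position 34–35: since lamp
  position 37–38: since lamp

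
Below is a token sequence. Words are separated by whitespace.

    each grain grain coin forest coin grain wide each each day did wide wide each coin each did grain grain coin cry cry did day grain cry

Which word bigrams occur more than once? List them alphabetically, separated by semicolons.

Bigram counts meeting the condition (more than once):
  grain coin: 2
  grain grain: 2
  wide each: 2

grain coin; grain grain; wide each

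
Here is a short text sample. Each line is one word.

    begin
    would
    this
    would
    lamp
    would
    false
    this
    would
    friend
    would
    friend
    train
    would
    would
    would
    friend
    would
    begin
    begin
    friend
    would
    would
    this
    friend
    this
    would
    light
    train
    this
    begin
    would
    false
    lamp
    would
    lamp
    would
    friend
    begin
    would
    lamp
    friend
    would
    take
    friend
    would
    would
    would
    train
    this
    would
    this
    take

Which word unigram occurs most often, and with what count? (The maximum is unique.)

"would", 21 times

Unigram frequencies (highest first):
  would: 21
  friend: 8
  this: 7
  begin: 5
  lamp: 4
  train: 3
  … (3 more, each ≤ 2)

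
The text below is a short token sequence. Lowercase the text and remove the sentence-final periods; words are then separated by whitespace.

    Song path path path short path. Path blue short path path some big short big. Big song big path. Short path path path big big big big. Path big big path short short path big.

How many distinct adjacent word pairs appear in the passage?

35 tokens → 34 bigram windows in total.
Repeated bigrams (each contributes count−1 duplicates):
  path path: 6
  big big: 5
  short path: 4
  big path: 3
  path big: 3
  path short: 3
18 duplicate windows → 34 − 18 = 16 distinct.

16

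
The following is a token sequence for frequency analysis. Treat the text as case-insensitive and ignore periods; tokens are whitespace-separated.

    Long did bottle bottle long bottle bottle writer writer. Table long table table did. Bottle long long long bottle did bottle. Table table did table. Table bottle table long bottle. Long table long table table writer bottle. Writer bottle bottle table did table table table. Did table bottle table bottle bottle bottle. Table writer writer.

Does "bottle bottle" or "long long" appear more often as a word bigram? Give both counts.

"bottle bottle" (5 vs 2)

"bottle bottle": 5 occurrences
"long long": 2 occurrences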